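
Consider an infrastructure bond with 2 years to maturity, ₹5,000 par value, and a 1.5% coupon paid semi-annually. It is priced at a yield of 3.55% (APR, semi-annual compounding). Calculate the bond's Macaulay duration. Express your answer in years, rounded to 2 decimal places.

1.98 years

Periodic yield y = 0.01775. Discount each cash flow and weight by its period:
  t   CF        PV=CF/(1+0.01775)^t    t·PV
  1        37.50        36.8460        36.8460
  2        37.50        36.2034        72.4067
  3        37.50        35.5720       106.7159
  4     5,037.50     4,695.1624    18,780.6494
  Σ                  4,803.7837    18,996.6181
Price P = Σ PV = 4,803.7837.
Macaulay duration = Σ(t·PV) / P = 18,996.6181 / 4,803.7837 = 3.95451 half-year periods.
In years: 3.95451 / 2 = 1.97726 years.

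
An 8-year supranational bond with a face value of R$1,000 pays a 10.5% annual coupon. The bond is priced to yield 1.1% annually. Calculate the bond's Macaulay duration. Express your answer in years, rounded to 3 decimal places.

Periodic yield y = 0.011. Discount each cash flow and weight by its year:
  t   CF        PV=CF/(1+0.011)^t    t·PV
  1       105.00       103.8576       103.8576
  2       105.00       102.7276       205.4551
  3       105.00       101.6099       304.8296
  4       105.00       100.5043       402.0172
  5       105.00        99.4108       497.0539
  6       105.00        98.3292       589.9750
  7       105.00        97.2593       680.8152
  8     1,105.00     1,012.4021     8,099.2167
  Σ                  1,716.1007    10,883.2204
Price P = Σ PV = 1,716.1007.
Macaulay duration = Σ(t·PV) / P = 10,883.2204 / 1,716.1007 = 6.34183 years.

6.342 years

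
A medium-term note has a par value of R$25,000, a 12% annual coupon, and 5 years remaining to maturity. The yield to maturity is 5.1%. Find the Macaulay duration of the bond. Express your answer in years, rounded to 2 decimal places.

Periodic yield y = 0.051. Discount each cash flow and weight by its year:
  t   CF        PV=CF/(1+0.051)^t    t·PV
  1     3,000.00     2,854.4244     2,854.4244
  2     3,000.00     2,715.9128     5,431.8256
  3     3,000.00     2,584.1226     7,752.3677
  4     3,000.00     2,458.7275     9,834.9098
  5    28,000.00    21,834.5603   109,172.8016
  Σ                 32,447.7475   135,046.3291
Price P = Σ PV = 32,447.7475.
Macaulay duration = Σ(t·PV) / P = 135,046.3291 / 32,447.7475 = 4.16196 years.

4.16 years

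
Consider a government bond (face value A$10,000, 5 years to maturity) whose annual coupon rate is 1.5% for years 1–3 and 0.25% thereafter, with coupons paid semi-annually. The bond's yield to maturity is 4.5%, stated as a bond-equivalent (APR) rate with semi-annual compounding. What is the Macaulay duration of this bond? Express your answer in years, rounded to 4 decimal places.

4.8347 years

Periodic yield y = 0.0225. Discount each cash flow and weight by its period:
  t   CF        PV=CF/(1+0.0225)^t    t·PV
  1        75.00        73.3496        73.3496
  2        75.00        71.7356       143.4712
  3        75.00        70.1570       210.4711
  4        75.00        68.6133       274.4530
  5        75.00        67.1034       335.5171
  6        75.00        65.6268       393.7609
  7        12.50        10.6971        74.8798
  8        12.50        10.4617        83.6938
  9        12.50        10.2315        92.0837
  10   10,012.50     8,015.1077    80,151.0770
  Σ                  8,463.0838    81,832.7573
Price P = Σ PV = 8,463.0838.
Macaulay duration = Σ(t·PV) / P = 81,832.7573 / 8,463.0838 = 9.66938 half-year periods.
In years: 9.66938 / 2 = 4.83469 years.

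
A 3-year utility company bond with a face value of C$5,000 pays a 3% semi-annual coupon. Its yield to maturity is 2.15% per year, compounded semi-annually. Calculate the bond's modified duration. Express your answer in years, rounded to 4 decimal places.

Periodic yield y = 0.01075. First find Macaulay duration:
  t   CF        PV=CF/(1+0.01075)^t    t·PV
  1        75.00        74.2023        74.2023
  2        75.00        73.4131       146.8263
  3        75.00        72.6323       217.8970
  4        75.00        71.8598       287.4394
  5        75.00        71.0956       355.4778
  6     5,075.00     4,759.6339    28,557.8032
  Σ                  5,122.8371    29,639.6460
P = 5,122.8371; Macaulay duration = 29,639.6460 / 5,122.8371 = 5.78579 half-year periods = 2.89289 years.
Modified duration = D_Mac / (1 + y) = 2.89289 / 1.01075 = 2.86213 years.

2.8621 years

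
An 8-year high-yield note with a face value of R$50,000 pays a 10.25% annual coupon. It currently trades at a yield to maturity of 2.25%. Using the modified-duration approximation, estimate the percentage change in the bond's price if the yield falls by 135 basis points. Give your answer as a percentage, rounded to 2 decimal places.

Periodic yield y = 0.0225. Modified duration first:
  t   CF        PV=CF/(1+0.0225)^t    t·PV
  1     5,125.00     5,012.2249     5,012.2249
  2     5,125.00     4,901.9315     9,803.8630
  3     5,125.00     4,794.0650    14,382.1951
  4     5,125.00     4,688.5721    18,754.2886
  5     5,125.00     4,585.4006    22,927.0032
  6     5,125.00     4,484.4994    26,906.9964
  7     5,125.00     4,385.8185    30,700.7293
  8    55,125.00    46,136.2263   369,089.8107
  Σ                 78,988.7384   497,577.1111
P = 78,988.7384; D_Mac = 6.29934 yrs; D_mod = 6.29934/(1+0.0225) = 6.16073 yrs.
ΔP/P ≈ -D_mod · Δy = -6.16073 × (-0.0135) = +0.083170 = +8.3170%.

+8.32%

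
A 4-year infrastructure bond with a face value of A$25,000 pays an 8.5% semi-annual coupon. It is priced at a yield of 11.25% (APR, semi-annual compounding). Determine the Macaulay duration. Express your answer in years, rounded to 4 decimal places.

Periodic yield y = 0.05625. Discount each cash flow and weight by its period:
  t   CF        PV=CF/(1+0.05625)^t    t·PV
  1     1,062.50     1,005.9172     1,005.9172
  2     1,062.50       952.3476     1,904.6952
  3     1,062.50       901.6309     2,704.8926
  4     1,062.50       853.6150     3,414.4601
  5     1,062.50       808.1562     4,040.7812
  6     1,062.50       765.1183     4,590.7100
  7     1,062.50       724.3724     5,070.6067
  8    26,062.50    16,822.1808   134,577.4465
  Σ                 22,833.3384   157,309.5094
Price P = Σ PV = 22,833.3384.
Macaulay duration = Σ(t·PV) / P = 157,309.5094 / 22,833.3384 = 6.88947 half-year periods.
In years: 6.88947 / 2 = 3.44473 years.

3.4447 years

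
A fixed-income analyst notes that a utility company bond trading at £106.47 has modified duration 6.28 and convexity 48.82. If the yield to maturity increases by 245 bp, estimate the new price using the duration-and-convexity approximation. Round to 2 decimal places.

£91.65

Duration effect: -D_mod·Δy = -6.28 × (+0.0245) = -0.153860
Convexity effect: ½·C·(Δy)² = 0.5 × 48.82 × (0.0245)² = +0.0146521025
ΔP/P ≈ -0.153860 + 0.0146521025 = -0.1392078975
New price ≈ 106.47 × (1 - 0.1392078975) = 91.648535153175.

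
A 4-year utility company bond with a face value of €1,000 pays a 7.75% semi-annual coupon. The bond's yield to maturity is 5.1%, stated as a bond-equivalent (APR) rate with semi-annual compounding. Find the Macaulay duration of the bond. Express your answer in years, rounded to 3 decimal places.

Periodic yield y = 0.0255. Discount each cash flow and weight by its period:
  t   CF        PV=CF/(1+0.0255)^t    t·PV
  1        38.75        37.7864        37.7864
  2        38.75        36.8469        73.6937
  3        38.75        35.9306       107.7919
  4        38.75        35.0372       140.1487
  5        38.75        34.1659       170.8297
  6        38.75        33.3164       199.8982
  7        38.75        32.4879       227.4155
  8     1,038.75       849.2308     6,793.8461
  Σ                  1,094.8021     7,751.4103
Price P = Σ PV = 1,094.8021.
Macaulay duration = Σ(t·PV) / P = 7,751.4103 / 1,094.8021 = 7.08019 half-year periods.
In years: 7.08019 / 2 = 3.54010 years.

3.540 years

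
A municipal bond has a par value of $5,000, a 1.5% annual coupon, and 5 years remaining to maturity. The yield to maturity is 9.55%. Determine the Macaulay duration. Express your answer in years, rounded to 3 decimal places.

4.818 years

Periodic yield y = 0.0955. Discount each cash flow and weight by its year:
  t   CF        PV=CF/(1+0.0955)^t    t·PV
  1        75.00        68.4619        68.4619
  2        75.00        62.4937       124.9875
  3        75.00        57.0459       171.1376
  4        75.00        52.0729       208.2916
  5     5,075.00     3,216.4302    16,082.1512
  Σ                  3,456.5046    16,655.0297
Price P = Σ PV = 3,456.5046.
Macaulay duration = Σ(t·PV) / P = 16,655.0297 / 3,456.5046 = 4.81846 years.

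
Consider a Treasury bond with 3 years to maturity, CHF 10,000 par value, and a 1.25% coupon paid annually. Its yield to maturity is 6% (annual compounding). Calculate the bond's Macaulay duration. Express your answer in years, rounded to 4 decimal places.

Periodic yield y = 0.06. Discount each cash flow and weight by its year:
  t   CF        PV=CF/(1+0.06)^t    t·PV
  1       125.00       117.9245       117.9245
  2       125.00       111.2496       222.4991
  3    10,125.00     8,501.1452    25,503.4357
  Σ                  8,730.3193    25,843.8594
Price P = Σ PV = 8,730.3193.
Macaulay duration = Σ(t·PV) / P = 25,843.8594 / 8,730.3193 = 2.96024 years.

2.9602 years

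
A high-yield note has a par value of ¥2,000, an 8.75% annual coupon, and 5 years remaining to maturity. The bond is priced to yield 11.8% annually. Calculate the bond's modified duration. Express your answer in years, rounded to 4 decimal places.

3.7640 years

Periodic yield y = 0.118. First find Macaulay duration:
  t   CF        PV=CF/(1+0.118)^t    t·PV
  1       175.00       156.5295       156.5295
  2       175.00       140.0085       280.0170
  3       175.00       125.2312       375.6937
  4       175.00       112.0136       448.0545
  5     2,175.00     1,245.2319     6,226.1596
  Σ                  1,779.0148     7,486.4543
P = 1,779.0148; Macaulay duration = 7,486.4543 / 1,779.0148 = 4.20820 years.
Modified duration = D_Mac / (1 + y) = 4.20820 / 1.118 = 3.76405 years.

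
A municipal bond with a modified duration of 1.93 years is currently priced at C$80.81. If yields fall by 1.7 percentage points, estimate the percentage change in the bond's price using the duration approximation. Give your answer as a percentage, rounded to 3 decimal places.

Duration approximation: ΔP/P ≈ -D_mod · Δy = -1.93 × (-0.017) = +0.032810.
As a percentage: +3.2810%.

+3.281%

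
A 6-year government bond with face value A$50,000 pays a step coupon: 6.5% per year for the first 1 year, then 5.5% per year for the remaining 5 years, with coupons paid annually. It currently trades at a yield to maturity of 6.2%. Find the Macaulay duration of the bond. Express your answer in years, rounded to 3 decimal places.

5.214 years

Periodic yield y = 0.062. Discount each cash flow and weight by its year:
  t   CF        PV=CF/(1+0.062)^t    t·PV
  1     3,250.00     3,060.2637     3,060.2637
  2     2,750.00     2,438.2805     4,876.5609
  3     2,750.00     2,295.9326     6,887.7979
  4     2,750.00     2,161.8951     8,647.5806
  5     2,750.00     2,035.6828    10,178.4141
  6    52,750.00    36,768.4535   220,610.7209
  Σ                 48,760.5082   254,261.3381
Price P = Σ PV = 48,760.5082.
Macaulay duration = Σ(t·PV) / P = 254,261.3381 / 48,760.5082 = 5.21449 years.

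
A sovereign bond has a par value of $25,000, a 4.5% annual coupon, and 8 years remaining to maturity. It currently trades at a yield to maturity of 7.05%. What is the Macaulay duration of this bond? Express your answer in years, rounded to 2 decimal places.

Periodic yield y = 0.0705. Discount each cash flow and weight by its year:
  t   CF        PV=CF/(1+0.0705)^t    t·PV
  1     1,125.00     1,050.9108     1,050.9108
  2     1,125.00       981.7009     1,963.4018
  3     1,125.00       917.0489     2,751.1468
  4     1,125.00       856.6548     3,426.6191
  5     1,125.00       800.2380     4,001.1899
  6     1,125.00       747.5367     4,485.2199
  7     1,125.00       698.3061     4,888.1425
  8    26,125.00    15,148.2661   121,186.1290
  Σ                 21,200.6622   143,752.7598
Price P = Σ PV = 21,200.6622.
Macaulay duration = Σ(t·PV) / P = 143,752.7598 / 21,200.6622 = 6.78058 years.

6.78 years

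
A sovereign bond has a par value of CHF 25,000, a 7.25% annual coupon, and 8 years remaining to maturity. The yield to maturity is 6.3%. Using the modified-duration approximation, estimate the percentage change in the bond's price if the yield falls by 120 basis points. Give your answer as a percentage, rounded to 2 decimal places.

Periodic yield y = 0.063. Modified duration first:
  t   CF        PV=CF/(1+0.063)^t    t·PV
  1     1,812.50     1,705.0800     1,705.0800
  2     1,812.50     1,604.0263     3,208.0526
  3     1,812.50     1,508.9617     4,526.8852
  4     1,812.50     1,419.5312     5,678.1250
  5     1,812.50     1,335.4010     6,677.0049
  6     1,812.50     1,256.2568     7,537.5408
  7     1,812.50     1,181.8032     8,272.6224
  8    26,812.50    16,446.4131   131,571.3044
  Σ                 26,457.4733   169,176.6153
P = 26,457.4733; D_Mac = 6.39428 yrs; D_mod = 6.39428/(1+0.063) = 6.01532 yrs.
ΔP/P ≈ -D_mod · Δy = -6.01532 × (-0.012) = +0.072184 = +7.2184%.

+7.22%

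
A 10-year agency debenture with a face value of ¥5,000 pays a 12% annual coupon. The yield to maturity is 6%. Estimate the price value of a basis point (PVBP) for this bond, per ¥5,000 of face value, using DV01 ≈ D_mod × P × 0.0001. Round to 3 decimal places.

¥4.726

Periodic yield y = 0.06.
  t   CF        PV=CF/(1+0.06)^t    t·PV
  1       600.00       566.0377       566.0377
  2       600.00       533.9979     1,067.9957
  3       600.00       503.7716     1,511.3147
  4       600.00       475.2562     1,901.0248
  5       600.00       448.3549     2,241.7745
  6       600.00       422.9763     2,537.8579
  7       600.00       399.0343     2,793.2399
  8       600.00       376.4474     3,011.5794
  9       600.00       355.1391     3,196.2517
  10    5,600.00     3,127.0108    31,270.1075
  Σ                  7,208.0261    50,097.1839
P = 7,208.0261; D_Mac = 6.95019 yrs; D_mod = 6.55679 yrs.
DV01 ≈ 6.55679 × 7,208.0261 × 0.0001 = 4.726149.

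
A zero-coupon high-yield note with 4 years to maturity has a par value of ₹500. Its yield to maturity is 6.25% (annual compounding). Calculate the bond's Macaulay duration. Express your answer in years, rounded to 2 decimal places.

A zero-coupon bond has a single cash flow at maturity, so its Macaulay duration equals its maturity: 4 years.

4.00 years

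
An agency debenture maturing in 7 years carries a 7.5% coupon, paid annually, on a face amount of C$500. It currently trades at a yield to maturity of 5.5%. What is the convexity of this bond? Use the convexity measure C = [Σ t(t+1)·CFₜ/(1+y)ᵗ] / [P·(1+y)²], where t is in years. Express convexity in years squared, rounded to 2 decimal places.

With y = 0.055:
  t   CF        PV=CF/(1+0.055)^t    t·PV        t(t+1)·PV
  1        37.50        35.5450        35.5450          71.0900
  2        37.50        33.6920        67.3839         202.1518
  3        37.50        31.9355        95.8065         383.2261
  4        37.50        30.2706       121.0825         605.4126
  5        37.50        28.6925       143.4627         860.7761
  6        37.50        27.1967       163.1803       1,142.2622
  7       537.50       369.4973     2,586.4810      20,691.8479
  Σ                    556.8297     3,212.9420      23,956.7668
P = 556.8297.
Convexity = Σ t(t+1)·PV / [P·(1+y)²] = 23,956.7668 / (556.8297 × 1.113025) = 38.65458.

38.65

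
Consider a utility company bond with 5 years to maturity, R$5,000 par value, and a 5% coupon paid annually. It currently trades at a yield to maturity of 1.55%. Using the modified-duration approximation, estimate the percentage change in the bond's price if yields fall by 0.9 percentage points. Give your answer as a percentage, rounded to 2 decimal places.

+4.06%

Periodic yield y = 0.0155. Modified duration first:
  t   CF        PV=CF/(1+0.0155)^t    t·PV
  1       250.00       246.1841       246.1841
  2       250.00       242.4265       484.8531
  3       250.00       238.7263       716.1788
  4       250.00       235.0825       940.3300
  5     5,250.00     4,861.3811    24,306.9053
  Σ                  5,823.8005    26,694.4513
P = 5,823.8005; D_Mac = 4.58368 yrs; D_mod = 4.58368/(1+0.0155) = 4.51372 yrs.
ΔP/P ≈ -D_mod · Δy = -4.51372 × (-0.009) = +0.040623 = +4.0623%.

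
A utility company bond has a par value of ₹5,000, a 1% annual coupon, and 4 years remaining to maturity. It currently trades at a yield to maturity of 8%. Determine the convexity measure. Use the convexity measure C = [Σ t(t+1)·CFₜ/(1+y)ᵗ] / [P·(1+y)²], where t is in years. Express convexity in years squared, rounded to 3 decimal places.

With y = 0.08:
  t   CF        PV=CF/(1+0.08)^t    t·PV        t(t+1)·PV
  1        50.00        46.2963        46.2963          92.5926
  2        50.00        42.8669        85.7339         257.2016
  3        50.00        39.6916       119.0748         476.2993
  4     5,050.00     3,711.9008    14,847.6030      74,238.0151
  Σ                  3,840.7556    15,098.7080      75,064.1087
P = 3,840.7556.
Convexity = Σ t(t+1)·PV / [P·(1+y)²] = 75,064.1087 / (3,840.7556 × 1.166400) = 16.75591.

16.756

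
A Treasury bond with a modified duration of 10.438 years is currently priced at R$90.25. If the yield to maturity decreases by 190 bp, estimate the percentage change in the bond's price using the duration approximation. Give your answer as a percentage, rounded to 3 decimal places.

+19.832%

Duration approximation: ΔP/P ≈ -D_mod · Δy = -10.438 × (-0.019) = +0.198322.
As a percentage: +19.8322%.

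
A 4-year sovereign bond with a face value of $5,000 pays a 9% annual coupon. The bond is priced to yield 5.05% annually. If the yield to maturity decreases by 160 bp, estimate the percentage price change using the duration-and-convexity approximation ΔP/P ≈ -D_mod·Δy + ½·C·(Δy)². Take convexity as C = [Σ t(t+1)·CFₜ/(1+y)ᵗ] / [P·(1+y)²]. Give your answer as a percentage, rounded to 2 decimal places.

With y = 0.0505:
  t   CF        PV=CF/(1+0.0505)^t    t·PV        t(t+1)·PV
  1       450.00       428.3674       428.3674         856.7349
  2       450.00       407.7748       815.5496       2,446.6489
  3       450.00       388.1721     1,164.5164       4,658.0655
  4     5,450.00     4,475.1982    17,900.7928      89,503.9642
  Σ                  5,699.5126    20,309.2263      97,465.4135
P = 5,699.5126; D_Mac = 3.56333 yrs; D_mod = 3.39203 yrs; C = 15.49604.
Duration effect: -3.39203 × (-0.016) = +0.054272
Convexity effect: 0.5 × 15.49604 × (-0.016)² = +0.0019835
ΔP/P ≈ +0.054272 + 0.0019835 = +0.056256 = +5.6256%.

+5.63%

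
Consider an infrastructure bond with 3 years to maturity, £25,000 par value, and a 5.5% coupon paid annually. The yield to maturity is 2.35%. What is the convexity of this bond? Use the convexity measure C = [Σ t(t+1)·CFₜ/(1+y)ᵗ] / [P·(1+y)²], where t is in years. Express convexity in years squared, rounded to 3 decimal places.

With y = 0.0235:
  t   CF        PV=CF/(1+0.0235)^t    t·PV        t(t+1)·PV
  1     1,375.00     1,343.4294     1,343.4294       2,686.8588
  2     1,375.00     1,312.5837     2,625.1674       7,875.5022
  3    26,375.00    24,599.6500    73,798.9499     295,195.7995
  Σ                 27,255.6631    77,767.5467     305,758.1605
P = 27,255.6631.
Convexity = Σ t(t+1)·PV / [P·(1+y)²] = 305,758.1605 / (27,255.6631 × 1.047552) = 10.70892.

10.709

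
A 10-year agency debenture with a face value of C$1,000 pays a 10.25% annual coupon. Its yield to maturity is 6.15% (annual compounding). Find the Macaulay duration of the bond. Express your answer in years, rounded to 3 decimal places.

Periodic yield y = 0.0615. Discount each cash flow and weight by its year:
  t   CF        PV=CF/(1+0.0615)^t    t·PV
  1       102.50        96.5615        96.5615
  2       102.50        90.9670       181.9340
  3       102.50        85.6967       257.0900
  4       102.50        80.7317       322.9266
  5       102.50        76.0543       380.2716
  6       102.50        71.6480       429.8878
  7       102.50        67.4969       472.4784
  8       102.50        63.5863       508.6908
  9       102.50        59.9024       539.1212
  10    1,102.50       606.9859     6,069.8591
  Σ                  1,299.6306     9,258.8209
Price P = Σ PV = 1,299.6306.
Macaulay duration = Σ(t·PV) / P = 9,258.8209 / 1,299.6306 = 7.12419 years.

7.124 years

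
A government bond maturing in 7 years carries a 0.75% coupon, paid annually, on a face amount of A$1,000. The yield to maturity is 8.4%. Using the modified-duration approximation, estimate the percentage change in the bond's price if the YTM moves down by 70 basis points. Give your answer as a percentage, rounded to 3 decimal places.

+4.384%

Periodic yield y = 0.084. Modified duration first:
  t   CF        PV=CF/(1+0.084)^t    t·PV
  1         7.50         6.9188         6.9188
  2         7.50         6.3827        12.7653
  3         7.50         5.8881        17.6642
  4         7.50         5.4318        21.7272
  5         7.50         5.0109        25.0544
  6         7.50         4.6226        27.7356
  7     1,007.50       572.8489     4,009.9423
  Σ                    607.1038     4,121.8079
P = 607.1038; D_Mac = 6.78930 yrs; D_mod = 6.78930/(1+0.084) = 6.26319 yrs.
ΔP/P ≈ -D_mod · Δy = -6.26319 × (-0.007) = +0.043842 = +4.3842%.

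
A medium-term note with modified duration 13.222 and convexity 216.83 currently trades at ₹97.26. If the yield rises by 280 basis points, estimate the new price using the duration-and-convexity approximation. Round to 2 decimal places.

₹69.52

Duration effect: -D_mod·Δy = -13.222 × (+0.028) = -0.370216
Convexity effect: ½·C·(Δy)² = 0.5 × 216.83 × (0.028)² = +0.08499736
ΔP/P ≈ -0.370216 + 0.08499736 = -0.28521864
New price ≈ 97.26 × (1 - 0.28521864) = 69.5196350736.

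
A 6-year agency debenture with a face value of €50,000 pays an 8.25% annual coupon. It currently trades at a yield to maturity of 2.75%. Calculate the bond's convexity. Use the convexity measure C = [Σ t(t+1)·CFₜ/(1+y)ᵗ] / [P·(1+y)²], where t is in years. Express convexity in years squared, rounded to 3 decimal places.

With y = 0.0275:
  t   CF        PV=CF/(1+0.0275)^t    t·PV        t(t+1)·PV
  1     4,125.00     4,014.5985     4,014.5985       8,029.1971
  2     4,125.00     3,907.1519     7,814.3037      23,442.9112
  3     4,125.00     3,802.5809    11,407.7427      45,630.9707
  4     4,125.00     3,700.8087    14,803.2346      74,016.1730
  5     4,125.00     3,601.7602    18,008.8012     108,052.8073
  6    54,125.00    45,994.6084   275,967.6507   1,931,773.5549
  Σ                 65,021.5086   332,016.3315   2,190,945.6142
P = 65,021.5086.
Convexity = Σ t(t+1)·PV / [P·(1+y)²] = 2,190,945.6142 / (65,021.5086 × 1.055756) = 31.91618.

31.916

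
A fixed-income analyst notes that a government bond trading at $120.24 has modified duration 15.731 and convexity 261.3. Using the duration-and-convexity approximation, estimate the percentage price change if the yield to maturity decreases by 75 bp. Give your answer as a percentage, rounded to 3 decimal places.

+12.533%

Duration effect: -D_mod·Δy = -15.731 × (-0.0075) = +0.1179825
Convexity effect: ½·C·(Δy)² = 0.5 × 261.3 × (-0.0075)² = +0.0073490625
ΔP/P ≈ +0.1179825 + 0.0073490625 = +0.1253315625
= +12.53315625%.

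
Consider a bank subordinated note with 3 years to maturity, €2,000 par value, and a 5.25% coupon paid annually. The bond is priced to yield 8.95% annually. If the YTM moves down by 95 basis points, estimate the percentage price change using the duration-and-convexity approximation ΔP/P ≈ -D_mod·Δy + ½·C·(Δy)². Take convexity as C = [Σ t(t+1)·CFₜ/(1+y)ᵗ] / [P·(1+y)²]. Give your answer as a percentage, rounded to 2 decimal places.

+2.52%

With y = 0.0895:
  t   CF        PV=CF/(1+0.0895)^t    t·PV        t(t+1)·PV
  1       105.00        96.3745        96.3745         192.7490
  2       105.00        88.4575       176.9151         530.7452
  3     2,105.00     1,627.6851     4,883.0554      19,532.2216
  Σ                  1,812.5171     5,156.3449      20,255.7158
P = 1,812.5171; D_Mac = 2.84485 yrs; D_mod = 2.61115 yrs; C = 9.41480.
Duration effect: -2.61115 × (-0.0095) = +0.024806
Convexity effect: 0.5 × 9.41480 × (-0.0095)² = +0.0004248
ΔP/P ≈ +0.024806 + 0.0004248 = +0.025231 = +2.5231%.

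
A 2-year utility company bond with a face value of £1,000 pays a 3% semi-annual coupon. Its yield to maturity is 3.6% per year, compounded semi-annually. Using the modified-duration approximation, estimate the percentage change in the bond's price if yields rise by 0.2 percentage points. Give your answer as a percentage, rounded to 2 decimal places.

-0.38%

Periodic yield y = 0.018. Modified duration first:
  t   CF        PV=CF/(1+0.018)^t    t·PV
  1        15.00        14.7348        14.7348
  2        15.00        14.4742        28.9485
  3        15.00        14.2183        42.6549
  4     1,015.00       945.0938     3,780.3753
  Σ                    988.5212     3,866.7135
P = 988.5212; D_Mac = 3.91161 half-year periods = 1.95581 yrs; D_mod = 1.95581/(1+0.018) = 1.92123 yrs.
ΔP/P ≈ -D_mod · Δy = -1.92123 × (+0.002) = -0.003842 = -0.3842%.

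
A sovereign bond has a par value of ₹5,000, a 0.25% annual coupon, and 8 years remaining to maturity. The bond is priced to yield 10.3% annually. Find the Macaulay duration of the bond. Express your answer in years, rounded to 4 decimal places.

Periodic yield y = 0.103. Discount each cash flow and weight by its year:
  t   CF        PV=CF/(1+0.103)^t    t·PV
  1        12.50        11.3327        11.3327
  2        12.50        10.2745        20.5489
  3        12.50         9.3150        27.9450
  4        12.50         8.4452        33.7806
  5        12.50         7.6565        38.2827
  6        12.50         6.9416        41.6493
  7        12.50         6.2933        44.0534
  8     5,012.50     2,287.9698    18,303.7583
  Σ                  2,348.2286    18,521.3511
Price P = Σ PV = 2,348.2286.
Macaulay duration = Σ(t·PV) / P = 18,521.3511 / 2,348.2286 = 7.88737 years.

7.8874 years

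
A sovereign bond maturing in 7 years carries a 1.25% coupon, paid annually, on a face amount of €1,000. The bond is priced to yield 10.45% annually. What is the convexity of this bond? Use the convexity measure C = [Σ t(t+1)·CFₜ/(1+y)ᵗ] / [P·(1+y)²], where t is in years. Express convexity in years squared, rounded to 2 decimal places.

With y = 0.1045:
  t   CF        PV=CF/(1+0.1045)^t    t·PV        t(t+1)·PV
  1        12.50        11.3173        11.3173          22.6347
  2        12.50        10.2466        20.4931          61.4794
  3        12.50         9.2771        27.8313         111.3254
  4        12.50         8.3994        33.5975         167.9876
  5        12.50         7.6047        38.0234         228.1406
  6        12.50         6.8852        41.3111         289.1778
  7     1,012.50       504.9344     3,534.5411      28,276.3284
  Σ                    558.6647     3,707.1149      29,157.0739
P = 558.6647.
Convexity = Σ t(t+1)·PV / [P·(1+y)²] = 29,157.0739 / (558.6647 × 1.219920) = 42.78202.

42.78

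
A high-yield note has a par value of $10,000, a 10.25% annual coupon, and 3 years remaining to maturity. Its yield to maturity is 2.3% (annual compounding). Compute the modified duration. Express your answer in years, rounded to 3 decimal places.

Periodic yield y = 0.023. First find Macaulay duration:
  t   CF        PV=CF/(1+0.023)^t    t·PV
  1     1,025.00     1,001.9550     1,001.9550
  2     1,025.00       979.4282     1,958.8564
  3    11,025.00    10,297.9718    30,893.9153
  Σ                 12,279.3550    33,854.7267
P = 12,279.3550; Macaulay duration = 33,854.7267 / 12,279.3550 = 2.75704 years.
Modified duration = D_Mac / (1 + y) = 2.75704 / 1.023 = 2.69506 years.

2.695 years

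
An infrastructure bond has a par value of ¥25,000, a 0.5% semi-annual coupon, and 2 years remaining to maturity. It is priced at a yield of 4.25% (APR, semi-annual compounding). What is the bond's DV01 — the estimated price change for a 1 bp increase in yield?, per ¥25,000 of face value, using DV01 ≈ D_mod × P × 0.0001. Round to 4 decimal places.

¥4.5297

Periodic yield y = 0.02125.
  t   CF        PV=CF/(1+0.02125)^t    t·PV
  1        62.50        61.1995        61.1995
  2        62.50        59.9261       119.8522
  3        62.50        58.6791       176.0374
  4    25,062.50    23,040.7235    92,162.8939
  Σ                 23,220.5282    92,519.9830
P = 23,220.5282; D_Mac = 3.98440 half-year periods = 1.99220 yrs; D_mod = 1.95075 yrs.
DV01 ≈ 1.95075 × 23,220.5282 × 0.0001 = 4.529742.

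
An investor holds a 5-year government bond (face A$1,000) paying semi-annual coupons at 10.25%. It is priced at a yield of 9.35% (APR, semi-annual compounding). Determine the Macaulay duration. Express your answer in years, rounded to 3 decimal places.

Periodic yield y = 0.04675. Discount each cash flow and weight by its period:
  t   CF        PV=CF/(1+0.04675)^t    t·PV
  1        51.25        48.9611        48.9611
  2        51.25        46.7744        93.5487
  3        51.25        44.6853       134.0560
  4        51.25        42.6896       170.7584
  5        51.25        40.7830       203.9149
  6        51.25        38.9615       233.7692
  7        51.25        37.2214       260.5500
  8        51.25        35.5590       284.4724
  9        51.25        33.9709       305.7382
  10    1,051.25       665.6966     6,656.9656
  Σ                  1,035.3028     8,392.7345
Price P = Σ PV = 1,035.3028.
Macaulay duration = Σ(t·PV) / P = 8,392.7345 / 1,035.3028 = 8.10655 half-year periods.
In years: 8.10655 / 2 = 4.05328 years.

4.053 years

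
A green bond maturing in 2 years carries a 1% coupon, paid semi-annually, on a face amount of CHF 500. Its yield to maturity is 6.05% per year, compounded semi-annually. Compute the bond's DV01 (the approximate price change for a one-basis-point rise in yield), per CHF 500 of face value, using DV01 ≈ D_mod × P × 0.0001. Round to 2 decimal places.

CHF 0.09

Periodic yield y = 0.03025.
  t   CF        PV=CF/(1+0.03025)^t    t·PV
  1         2.50         2.4266         2.4266
  2         2.50         2.3553         4.7107
  3         2.50         2.2862         6.8586
  4       502.50       446.0315     1,784.1262
  Σ                    453.0997     1,798.1220
P = 453.0997; D_Mac = 3.96849 half-year periods = 1.98425 yrs; D_mod = 1.92598 yrs.
DV01 ≈ 1.92598 × 453.0997 × 0.0001 = 0.087266.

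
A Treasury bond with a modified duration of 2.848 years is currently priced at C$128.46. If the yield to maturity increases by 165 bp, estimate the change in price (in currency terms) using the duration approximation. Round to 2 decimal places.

Duration approximation: ΔP/P ≈ -D_mod · Δy = -2.848 × (+0.0165) = -0.046992.
ΔP ≈ 128.46 × (-0.046992) = -6.03659232.

-C$6.04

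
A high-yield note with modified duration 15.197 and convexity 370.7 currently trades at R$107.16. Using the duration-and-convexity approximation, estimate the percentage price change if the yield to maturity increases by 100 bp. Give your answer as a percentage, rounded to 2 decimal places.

-13.34%

Duration effect: -D_mod·Δy = -15.197 × (+0.01) = -0.151970
Convexity effect: ½·C·(Δy)² = 0.5 × 370.7 × (0.01)² = +0.0185350
ΔP/P ≈ -0.151970 + 0.0185350 = -0.133435
= -13.3435%.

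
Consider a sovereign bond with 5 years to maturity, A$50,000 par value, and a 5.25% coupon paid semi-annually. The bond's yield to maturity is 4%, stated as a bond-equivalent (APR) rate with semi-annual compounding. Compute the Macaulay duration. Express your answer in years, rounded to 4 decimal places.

4.4794 years

Periodic yield y = 0.02. Discount each cash flow and weight by its period:
  t   CF        PV=CF/(1+0.02)^t    t·PV
  1     1,312.50     1,286.7647     1,286.7647
  2     1,312.50     1,261.5340     2,523.0681
  3     1,312.50     1,236.7981     3,710.3942
  4     1,312.50     1,212.5471     4,850.1885
  5     1,312.50     1,188.7717     5,943.8584
  6     1,312.50     1,165.4624     6,992.7746
  7     1,312.50     1,142.6102     7,998.2716
  8     1,312.50     1,120.2061     8,961.6489
  9     1,312.50     1,098.2413     9,884.1716
  10   51,312.50    42,094.1221   420,941.2214
  Σ                 52,807.0578   473,092.3620
Price P = Σ PV = 52,807.0578.
Macaulay duration = Σ(t·PV) / P = 473,092.3620 / 52,807.0578 = 8.95889 half-year periods.
In years: 8.95889 / 2 = 4.47944 years.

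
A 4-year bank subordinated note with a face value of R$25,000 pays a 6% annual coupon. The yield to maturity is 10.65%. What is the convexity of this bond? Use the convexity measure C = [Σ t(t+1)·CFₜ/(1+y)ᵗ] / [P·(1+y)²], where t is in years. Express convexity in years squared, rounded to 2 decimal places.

With y = 0.1065:
  t   CF        PV=CF/(1+0.1065)^t    t·PV        t(t+1)·PV
  1     1,500.00     1,355.6258     1,355.6258       2,711.2517
  2     1,500.00     1,225.1476     2,450.2953       7,350.8858
  3     1,500.00     1,107.2279     3,321.6836      13,286.7343
  4    26,500.00    17,678.2878    70,713.1514     353,565.7568
  Σ                 21,366.2892    77,840.7560     376,914.6286
P = 21,366.2892.
Convexity = Σ t(t+1)·PV / [P·(1+y)²] = 376,914.6286 / (21,366.2892 × 1.224342) = 14.40824.

14.41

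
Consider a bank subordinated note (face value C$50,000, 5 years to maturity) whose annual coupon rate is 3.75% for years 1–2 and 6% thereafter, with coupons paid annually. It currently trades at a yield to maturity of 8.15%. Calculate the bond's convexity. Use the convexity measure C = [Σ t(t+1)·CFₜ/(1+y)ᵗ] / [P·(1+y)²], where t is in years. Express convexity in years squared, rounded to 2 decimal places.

22.68

With y = 0.0815:
  t   CF        PV=CF/(1+0.0815)^t    t·PV        t(t+1)·PV
  1     1,875.00     1,733.7032     1,733.7032       3,467.4064
  2     1,875.00     1,603.0543     3,206.1085       9,618.3256
  3     3,000.00     2,371.6013     7,114.8040      28,459.2158
  4     3,000.00     2,192.8815     8,771.5259      43,857.6296
  5    53,000.00    35,821.4574   179,107.2868   1,074,643.7208
  Σ                 43,722.6976   199,933.4284   1,160,046.2983
P = 43,722.6976.
Convexity = Σ t(t+1)·PV / [P·(1+y)²] = 1,160,046.2983 / (43,722.6976 × 1.169642) = 22.68377.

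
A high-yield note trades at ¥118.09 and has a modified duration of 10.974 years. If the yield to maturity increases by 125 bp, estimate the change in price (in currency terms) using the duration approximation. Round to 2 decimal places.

-¥16.20

Duration approximation: ΔP/P ≈ -D_mod · Δy = -10.974 × (+0.0125) = -0.137175.
ΔP ≈ 118.09 × (-0.137175) = -16.19899575.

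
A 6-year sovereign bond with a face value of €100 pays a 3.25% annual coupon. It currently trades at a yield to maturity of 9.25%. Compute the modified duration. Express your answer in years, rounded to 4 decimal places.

Periodic yield y = 0.0925. First find Macaulay duration:
  t   CF        PV=CF/(1+0.0925)^t    t·PV
  1         3.25         2.9748         2.9748
  2         3.25         2.7230         5.4459
  3         3.25         2.4924         7.4772
  4         3.25         2.2814         9.1255
  5         3.25         2.0882        10.4411
  6       103.25        60.7241       364.3449
  Σ                     73.2839       399.8094
P = 73.2839; Macaulay duration = 399.8094 / 73.2839 = 5.45562 years.
Modified duration = D_Mac / (1 + y) = 5.45562 / 1.0925 = 4.99370 years.

4.9937 years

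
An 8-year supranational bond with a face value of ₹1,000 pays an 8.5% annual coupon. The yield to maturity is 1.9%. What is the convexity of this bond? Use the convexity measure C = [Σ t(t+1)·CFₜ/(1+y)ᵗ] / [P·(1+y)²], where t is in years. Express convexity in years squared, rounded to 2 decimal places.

51.91

With y = 0.019:
  t   CF        PV=CF/(1+0.019)^t    t·PV        t(t+1)·PV
  1        85.00        83.4151        83.4151         166.8302
  2        85.00        81.8598       163.7196         491.1587
  3        85.00        80.3334       241.0003         964.0013
  4        85.00        78.8356       315.3423       1,576.7113
  5        85.00        77.3656       386.8281       2,320.9686
  6        85.00        75.9231       455.5385       3,188.7694
  7        85.00        74.5074       521.5521       4,172.4166
  8     1,085.00       933.3322     7,466.6579      67,199.9210
  Σ                  1,485.5723     9,634.0538      80,080.7771
P = 1,485.5723.
Convexity = Σ t(t+1)·PV / [P·(1+y)²] = 80,080.7771 / (1,485.5723 × 1.038361) = 51.91420.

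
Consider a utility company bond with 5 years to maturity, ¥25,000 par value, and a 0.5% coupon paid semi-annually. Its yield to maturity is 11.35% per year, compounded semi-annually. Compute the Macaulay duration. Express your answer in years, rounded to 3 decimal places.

Periodic yield y = 0.05675. Discount each cash flow and weight by its period:
  t   CF        PV=CF/(1+0.05675)^t    t·PV
  1        62.50        59.1436        59.1436
  2        62.50        55.9674       111.9349
  3        62.50        52.9619       158.8856
  4        62.50        50.1177       200.4707
  5        62.50        47.4262       237.1312
  6        62.50        44.8793       269.2761
  7        62.50        42.4692       297.2845
  8        62.50        40.1885       321.5081
  9        62.50        38.0303       342.2727
  10   25,062.50    14,431.1794   144,311.7938
  Σ                 14,862.3636   146,309.7012
Price P = Σ PV = 14,862.3636.
Macaulay duration = Σ(t·PV) / P = 146,309.7012 / 14,862.3636 = 9.84431 half-year periods.
In years: 9.84431 / 2 = 4.92215 years.

4.922 years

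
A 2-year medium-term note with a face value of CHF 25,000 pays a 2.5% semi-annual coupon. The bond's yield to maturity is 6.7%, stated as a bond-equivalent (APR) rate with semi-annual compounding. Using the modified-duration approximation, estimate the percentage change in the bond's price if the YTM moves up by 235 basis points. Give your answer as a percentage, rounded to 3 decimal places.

Periodic yield y = 0.0335. Modified duration first:
  t   CF        PV=CF/(1+0.0335)^t    t·PV
  1       312.50       302.3706       302.3706
  2       312.50       292.5695       585.1390
  3       312.50       283.0861       849.2584
  4    25,312.50    22,186.7207    88,746.8829
  Σ                 23,064.7469    90,483.6509
P = 23,064.7469; D_Mac = 3.92303 half-year periods = 1.96151 yrs; D_mod = 1.96151/(1+0.0335) = 1.89793 yrs.
ΔP/P ≈ -D_mod · Δy = -1.89793 × (+0.0235) = -0.044601 = -4.4601%.

-4.460%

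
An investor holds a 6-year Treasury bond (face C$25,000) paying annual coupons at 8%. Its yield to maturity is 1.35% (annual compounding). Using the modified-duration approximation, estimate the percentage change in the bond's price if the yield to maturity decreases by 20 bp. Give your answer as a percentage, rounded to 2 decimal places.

+1.02%

Periodic yield y = 0.0135. Modified duration first:
  t   CF        PV=CF/(1+0.0135)^t    t·PV
  1     2,000.00     1,973.3596     1,973.3596
  2     2,000.00     1,947.0741     3,894.1483
  3     2,000.00     1,921.1388     5,763.4163
  4     2,000.00     1,895.5489     7,582.1954
  5     2,000.00     1,870.2998     9,351.4991
  6    27,000.00    24,912.7257   149,476.3541
  Σ                 34,520.1469   178,040.9729
P = 34,520.1469; D_Mac = 5.15760 yrs; D_mod = 5.15760/(1+0.0135) = 5.08890 yrs.
ΔP/P ≈ -D_mod · Δy = -5.08890 × (-0.002) = +0.010178 = +1.0178%.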